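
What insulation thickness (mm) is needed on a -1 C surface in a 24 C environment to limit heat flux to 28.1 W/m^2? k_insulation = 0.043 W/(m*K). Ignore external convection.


dT = 24 - (-1) = 25 K
thickness = k * dT / q_max * 1000
thickness = 0.043 * 25 / 28.1 * 1000
thickness = 38.3 mm

38.3


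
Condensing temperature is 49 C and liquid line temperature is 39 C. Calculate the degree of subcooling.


Subcooling = T_cond - T_liquid
Subcooling = 49 - 39
Subcooling = 10 K

10


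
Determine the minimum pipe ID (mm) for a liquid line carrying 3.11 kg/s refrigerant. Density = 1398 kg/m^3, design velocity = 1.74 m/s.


A = m_dot / (rho * v) = 3.11 / (1398 * 1.74) = 0.001278509529 m^2
d = sqrt(4*A/pi) * 1000
d = 40.3 mm

40.3


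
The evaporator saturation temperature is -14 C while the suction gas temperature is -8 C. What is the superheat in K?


Superheat = T_suction - T_evap
Superheat = -8 - (-14)
Superheat = 6 K

6


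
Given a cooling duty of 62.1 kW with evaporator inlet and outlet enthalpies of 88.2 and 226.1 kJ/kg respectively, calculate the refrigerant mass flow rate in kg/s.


dh = 226.1 - 88.2 = 137.9 kJ/kg
m_dot = Q / dh = 62.1 / 137.9 = 0.4503 kg/s

0.4503


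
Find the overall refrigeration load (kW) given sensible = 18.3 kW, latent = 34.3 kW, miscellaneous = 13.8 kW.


Q_total = Q_s + Q_l + Q_misc
Q_total = 18.3 + 34.3 + 13.8
Q_total = 66.4 kW

66.4


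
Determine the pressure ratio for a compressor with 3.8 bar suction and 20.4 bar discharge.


PR = P_high / P_low
PR = 20.4 / 3.8
PR = 5.368

5.368


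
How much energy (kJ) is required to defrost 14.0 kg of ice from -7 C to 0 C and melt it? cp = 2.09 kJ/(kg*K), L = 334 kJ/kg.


Sensible heat = cp * dT = 2.09 * 7 = 14.63 kJ/kg
Total per kg = 14.63 + 334 = 348.63 kJ/kg
Q = m * total = 14.0 * 348.63
Q = 4880.8 kJ

4880.8


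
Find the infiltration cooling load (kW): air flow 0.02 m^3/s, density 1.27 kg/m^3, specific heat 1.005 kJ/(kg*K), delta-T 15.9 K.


Q = V_dot * rho * cp * dT
Q = 0.02 * 1.27 * 1.005 * 15.9
Q = 0.406 kW

0.406


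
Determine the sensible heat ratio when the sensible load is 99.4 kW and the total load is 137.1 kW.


SHR = Q_sensible / Q_total
SHR = 99.4 / 137.1
SHR = 0.725

0.725


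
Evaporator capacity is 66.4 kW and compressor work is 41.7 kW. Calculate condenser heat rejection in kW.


Q_cond = Q_evap + W
Q_cond = 66.4 + 41.7
Q_cond = 108.1 kW

108.1


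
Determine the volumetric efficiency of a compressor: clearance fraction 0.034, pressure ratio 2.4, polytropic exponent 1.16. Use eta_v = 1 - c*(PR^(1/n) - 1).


PR^(1/n) = 2.4^(1/1.16) = 2.12700403
eta_v = 1 - 0.034 * (2.12700403 - 1)
eta_v = 0.9617

0.9617


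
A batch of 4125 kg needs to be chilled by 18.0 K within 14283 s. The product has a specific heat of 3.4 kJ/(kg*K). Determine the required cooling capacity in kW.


Q = m * cp * dT / t
Q = 4125 * 3.4 * 18.0 / 14283
Q = 17.675 kW

17.675


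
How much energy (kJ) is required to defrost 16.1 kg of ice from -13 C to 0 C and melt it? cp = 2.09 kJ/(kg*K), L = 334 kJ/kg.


Sensible heat = cp * dT = 2.09 * 13 = 27.17 kJ/kg
Total per kg = 27.17 + 334 = 361.17 kJ/kg
Q = m * total = 16.1 * 361.17
Q = 5814.8 kJ

5814.8


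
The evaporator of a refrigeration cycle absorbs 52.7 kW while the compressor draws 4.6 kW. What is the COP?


COP = Q_evap / W
COP = 52.7 / 4.6
COP = 11.457

11.457


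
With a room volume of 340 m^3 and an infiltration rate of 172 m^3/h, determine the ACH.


ACH = flow / volume
ACH = 172 / 340
ACH = 0.506

0.506


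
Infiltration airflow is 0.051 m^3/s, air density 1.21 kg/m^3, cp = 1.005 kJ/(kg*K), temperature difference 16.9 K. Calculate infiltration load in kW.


Q = V_dot * rho * cp * dT
Q = 0.051 * 1.21 * 1.005 * 16.9
Q = 1.048 kW

1.048


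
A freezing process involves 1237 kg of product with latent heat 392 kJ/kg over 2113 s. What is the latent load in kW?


Q_lat = m * h_fg / t
Q_lat = 1237 * 392 / 2113
Q_lat = 229.49 kW

229.49


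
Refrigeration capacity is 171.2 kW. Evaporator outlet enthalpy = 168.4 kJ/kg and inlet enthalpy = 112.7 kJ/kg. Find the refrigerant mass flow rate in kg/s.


dh = 168.4 - 112.7 = 55.7 kJ/kg
m_dot = Q / dh = 171.2 / 55.7 = 3.0736 kg/s

3.0736


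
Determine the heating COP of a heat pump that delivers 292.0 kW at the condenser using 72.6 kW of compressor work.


COP_hp = Q_cond / W
COP_hp = 292.0 / 72.6
COP_hp = 4.022

4.022


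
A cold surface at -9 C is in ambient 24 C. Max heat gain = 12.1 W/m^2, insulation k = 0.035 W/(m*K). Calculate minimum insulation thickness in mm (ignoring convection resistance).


dT = 24 - (-9) = 33 K
thickness = k * dT / q_max * 1000
thickness = 0.035 * 33 / 12.1 * 1000
thickness = 95.5 mm

95.5


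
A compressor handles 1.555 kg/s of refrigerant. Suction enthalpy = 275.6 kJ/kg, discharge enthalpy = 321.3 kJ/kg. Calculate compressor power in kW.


dh = 321.3 - 275.6 = 45.7 kJ/kg
W = m_dot * dh = 1.555 * 45.7 = 71.06 kW

71.06


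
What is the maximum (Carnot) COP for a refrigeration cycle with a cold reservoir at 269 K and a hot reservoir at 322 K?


dT = 322 - 269 = 53 K
COP_carnot = T_cold / dT = 269 / 53
COP_carnot = 5.075

5.075


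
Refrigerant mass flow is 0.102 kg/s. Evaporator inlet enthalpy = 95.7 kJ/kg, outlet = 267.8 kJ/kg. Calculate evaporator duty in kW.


dh = 267.8 - 95.7 = 172.1 kJ/kg
Q_evap = m_dot * dh = 0.102 * 172.1
Q_evap = 17.55 kW

17.55


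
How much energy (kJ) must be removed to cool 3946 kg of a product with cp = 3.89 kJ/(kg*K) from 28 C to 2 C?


dT = 28 - (2) = 26 K
Q = m * cp * dT = 3946 * 3.89 * 26
Q = 399098 kJ

399098


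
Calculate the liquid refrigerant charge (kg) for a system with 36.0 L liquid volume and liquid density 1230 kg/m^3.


Charge = V * rho / 1000
Charge = 36.0 * 1230 / 1000
Charge = 44.28 kg

44.28


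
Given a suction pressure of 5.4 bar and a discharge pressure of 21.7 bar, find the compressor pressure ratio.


PR = P_high / P_low
PR = 21.7 / 5.4
PR = 4.019

4.019


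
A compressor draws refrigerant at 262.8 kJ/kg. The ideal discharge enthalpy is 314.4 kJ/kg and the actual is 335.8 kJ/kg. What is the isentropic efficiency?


dh_ideal = 314.4 - 262.8 = 51.6 kJ/kg
dh_actual = 335.8 - 262.8 = 73.0 kJ/kg
eta_s = dh_ideal / dh_actual = 51.6 / 73.0
eta_s = 0.7068

0.7068


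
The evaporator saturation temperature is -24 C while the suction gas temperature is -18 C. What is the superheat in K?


Superheat = T_suction - T_evap
Superheat = -18 - (-24)
Superheat = 6 K

6


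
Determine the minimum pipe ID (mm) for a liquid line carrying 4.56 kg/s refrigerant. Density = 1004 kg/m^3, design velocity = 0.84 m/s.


A = m_dot / (rho * v) = 4.56 / (1004 * 0.84) = 0.005406943654 m^2
d = sqrt(4*A/pi) * 1000
d = 83.0 mm

83.0


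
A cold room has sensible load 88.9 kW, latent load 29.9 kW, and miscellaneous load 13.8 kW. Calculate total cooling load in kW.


Q_total = Q_s + Q_l + Q_misc
Q_total = 88.9 + 29.9 + 13.8
Q_total = 132.6 kW

132.6


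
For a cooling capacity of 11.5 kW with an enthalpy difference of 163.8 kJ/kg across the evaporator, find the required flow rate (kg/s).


m_dot = Q / dh
m_dot = 11.5 / 163.8
m_dot = 0.0702 kg/s

0.0702


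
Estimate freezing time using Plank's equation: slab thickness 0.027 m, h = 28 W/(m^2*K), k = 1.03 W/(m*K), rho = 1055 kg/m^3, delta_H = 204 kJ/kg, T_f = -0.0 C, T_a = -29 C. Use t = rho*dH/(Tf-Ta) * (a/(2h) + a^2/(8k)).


dT = -0.0 - (-29) = 29.0 K
term1 = a/(2h) = 0.027/(2*28) = 0.0004821428571
term2 = a^2/(8k) = 0.027^2/(8*1.03) = 0.00008847087379
t = rho*dH*1000/dT * (term1 + term2)
t = 1055*204*1000/29.0 * (0.0004821428571 + 0.00008847087379)
t = 4235 s

4235


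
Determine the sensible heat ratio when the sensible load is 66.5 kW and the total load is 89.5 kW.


SHR = Q_sensible / Q_total
SHR = 66.5 / 89.5
SHR = 0.743

0.743


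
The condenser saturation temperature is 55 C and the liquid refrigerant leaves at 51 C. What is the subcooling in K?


Subcooling = T_cond - T_liquid
Subcooling = 55 - 51
Subcooling = 4 K

4


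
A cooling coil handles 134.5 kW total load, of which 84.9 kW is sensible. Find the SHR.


SHR = Q_sensible / Q_total
SHR = 84.9 / 134.5
SHR = 0.631

0.631


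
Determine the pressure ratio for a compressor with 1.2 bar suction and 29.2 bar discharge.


PR = P_high / P_low
PR = 29.2 / 1.2
PR = 24.333

24.333


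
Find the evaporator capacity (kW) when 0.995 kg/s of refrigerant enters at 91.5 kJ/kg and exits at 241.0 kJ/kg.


dh = 241.0 - 91.5 = 149.5 kJ/kg
Q_evap = m_dot * dh = 0.995 * 149.5
Q_evap = 148.75 kW

148.75


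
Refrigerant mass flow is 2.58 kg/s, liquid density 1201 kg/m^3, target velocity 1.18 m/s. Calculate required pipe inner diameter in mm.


A = m_dot / (rho * v) = 2.58 / (1201 * 1.18) = 0.001820516801 m^2
d = sqrt(4*A/pi) * 1000
d = 48.1 mm

48.1


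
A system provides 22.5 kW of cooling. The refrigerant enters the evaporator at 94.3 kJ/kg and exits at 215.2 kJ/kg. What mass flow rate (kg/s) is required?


dh = 215.2 - 94.3 = 120.9 kJ/kg
m_dot = Q / dh = 22.5 / 120.9 = 0.1861 kg/s

0.1861


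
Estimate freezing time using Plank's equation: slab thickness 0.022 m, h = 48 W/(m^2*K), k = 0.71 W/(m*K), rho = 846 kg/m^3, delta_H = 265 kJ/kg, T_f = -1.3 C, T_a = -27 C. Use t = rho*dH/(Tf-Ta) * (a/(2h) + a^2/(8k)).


dT = -1.3 - (-27) = 25.7 K
term1 = a/(2h) = 0.022/(2*48) = 0.0002291666667
term2 = a^2/(8k) = 0.022^2/(8*0.71) = 0.00008521126761
t = rho*dH*1000/dT * (term1 + term2)
t = 846*265*1000/25.7 * (0.0002291666667 + 0.00008521126761)
t = 2742 s

2742


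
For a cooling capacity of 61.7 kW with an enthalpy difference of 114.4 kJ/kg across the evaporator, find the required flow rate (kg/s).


m_dot = Q / dh
m_dot = 61.7 / 114.4
m_dot = 0.5393 kg/s

0.5393


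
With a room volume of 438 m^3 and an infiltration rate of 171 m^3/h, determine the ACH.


ACH = flow / volume
ACH = 171 / 438
ACH = 0.39

0.39


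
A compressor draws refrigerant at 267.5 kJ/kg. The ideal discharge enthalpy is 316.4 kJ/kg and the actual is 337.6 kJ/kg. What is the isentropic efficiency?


dh_ideal = 316.4 - 267.5 = 48.9 kJ/kg
dh_actual = 337.6 - 267.5 = 70.1 kJ/kg
eta_s = dh_ideal / dh_actual = 48.9 / 70.1
eta_s = 0.6976

0.6976


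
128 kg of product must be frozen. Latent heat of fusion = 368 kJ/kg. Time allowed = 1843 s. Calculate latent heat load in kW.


Q_lat = m * h_fg / t
Q_lat = 128 * 368 / 1843
Q_lat = 25.56 kW

25.56


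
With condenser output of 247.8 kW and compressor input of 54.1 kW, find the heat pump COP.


COP_hp = Q_cond / W
COP_hp = 247.8 / 54.1
COP_hp = 4.58

4.58


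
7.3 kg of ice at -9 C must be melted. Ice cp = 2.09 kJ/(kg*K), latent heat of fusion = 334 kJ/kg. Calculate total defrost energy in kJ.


Sensible heat = cp * dT = 2.09 * 9 = 18.81 kJ/kg
Total per kg = 18.81 + 334 = 352.81 kJ/kg
Q = m * total = 7.3 * 352.81
Q = 2575.5 kJ

2575.5


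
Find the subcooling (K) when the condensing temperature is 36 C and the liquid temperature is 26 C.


Subcooling = T_cond - T_liquid
Subcooling = 36 - 26
Subcooling = 10 K

10


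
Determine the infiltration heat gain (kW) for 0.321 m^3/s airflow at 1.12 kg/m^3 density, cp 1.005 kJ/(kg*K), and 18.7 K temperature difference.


Q = V_dot * rho * cp * dT
Q = 0.321 * 1.12 * 1.005 * 18.7
Q = 6.757 kW

6.757


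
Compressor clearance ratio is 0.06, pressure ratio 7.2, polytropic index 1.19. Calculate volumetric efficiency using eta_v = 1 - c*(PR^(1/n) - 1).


PR^(1/n) = 7.2^(1/1.19) = 5.25348475
eta_v = 1 - 0.06 * (5.25348475 - 1)
eta_v = 0.7448

0.7448


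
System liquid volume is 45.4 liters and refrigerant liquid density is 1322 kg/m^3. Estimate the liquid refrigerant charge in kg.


Charge = V * rho / 1000
Charge = 45.4 * 1322 / 1000
Charge = 60.02 kg

60.02


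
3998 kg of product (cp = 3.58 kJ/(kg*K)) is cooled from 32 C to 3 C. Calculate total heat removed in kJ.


dT = 32 - (3) = 29 K
Q = m * cp * dT = 3998 * 3.58 * 29
Q = 415072 kJ

415072


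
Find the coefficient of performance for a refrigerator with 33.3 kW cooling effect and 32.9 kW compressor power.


COP = Q_evap / W
COP = 33.3 / 32.9
COP = 1.012

1.012


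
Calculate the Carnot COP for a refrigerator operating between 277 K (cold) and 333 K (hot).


dT = 333 - 277 = 56 K
COP_carnot = T_cold / dT = 277 / 56
COP_carnot = 4.946

4.946


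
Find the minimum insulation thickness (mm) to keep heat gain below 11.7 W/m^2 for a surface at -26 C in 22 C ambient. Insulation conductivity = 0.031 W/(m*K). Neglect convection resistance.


dT = 22 - (-26) = 48 K
thickness = k * dT / q_max * 1000
thickness = 0.031 * 48 / 11.7 * 1000
thickness = 127.2 mm

127.2


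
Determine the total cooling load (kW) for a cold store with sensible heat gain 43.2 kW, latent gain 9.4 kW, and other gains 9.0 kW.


Q_total = Q_s + Q_l + Q_misc
Q_total = 43.2 + 9.4 + 9.0
Q_total = 61.6 kW

61.6


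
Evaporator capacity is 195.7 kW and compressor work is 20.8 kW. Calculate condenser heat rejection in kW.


Q_cond = Q_evap + W
Q_cond = 195.7 + 20.8
Q_cond = 216.5 kW

216.5


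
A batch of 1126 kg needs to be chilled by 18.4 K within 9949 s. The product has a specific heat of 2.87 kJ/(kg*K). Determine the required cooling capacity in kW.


Q = m * cp * dT / t
Q = 1126 * 2.87 * 18.4 / 9949
Q = 5.977 kW

5.977


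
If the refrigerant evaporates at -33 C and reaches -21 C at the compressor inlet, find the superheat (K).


Superheat = T_suction - T_evap
Superheat = -21 - (-33)
Superheat = 12 K

12


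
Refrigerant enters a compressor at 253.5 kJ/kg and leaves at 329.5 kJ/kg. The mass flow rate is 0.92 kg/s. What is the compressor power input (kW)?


dh = 329.5 - 253.5 = 76.0 kJ/kg
W = m_dot * dh = 0.92 * 76.0 = 69.92 kW

69.92


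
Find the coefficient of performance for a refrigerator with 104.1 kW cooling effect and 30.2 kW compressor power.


COP = Q_evap / W
COP = 104.1 / 30.2
COP = 3.447

3.447


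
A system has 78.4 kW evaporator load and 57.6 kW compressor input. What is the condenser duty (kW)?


Q_cond = Q_evap + W
Q_cond = 78.4 + 57.6
Q_cond = 136.0 kW

136.0


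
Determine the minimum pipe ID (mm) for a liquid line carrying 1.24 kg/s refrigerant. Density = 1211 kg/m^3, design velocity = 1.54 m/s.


A = m_dot / (rho * v) = 1.24 / (1211 * 1.54) = 0.0006649007475 m^2
d = sqrt(4*A/pi) * 1000
d = 29.1 mm

29.1


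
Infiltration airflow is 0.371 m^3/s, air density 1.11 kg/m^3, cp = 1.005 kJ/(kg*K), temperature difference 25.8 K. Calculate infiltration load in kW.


Q = V_dot * rho * cp * dT
Q = 0.371 * 1.11 * 1.005 * 25.8
Q = 10.678 kW

10.678


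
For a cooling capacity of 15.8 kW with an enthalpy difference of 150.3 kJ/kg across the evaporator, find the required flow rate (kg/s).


m_dot = Q / dh
m_dot = 15.8 / 150.3
m_dot = 0.1051 kg/s

0.1051


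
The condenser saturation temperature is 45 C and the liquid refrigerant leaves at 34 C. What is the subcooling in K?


Subcooling = T_cond - T_liquid
Subcooling = 45 - 34
Subcooling = 11 K

11


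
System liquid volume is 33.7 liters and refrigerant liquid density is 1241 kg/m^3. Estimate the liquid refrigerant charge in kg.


Charge = V * rho / 1000
Charge = 33.7 * 1241 / 1000
Charge = 41.82 kg

41.82


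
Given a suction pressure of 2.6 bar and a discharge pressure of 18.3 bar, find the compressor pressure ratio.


PR = P_high / P_low
PR = 18.3 / 2.6
PR = 7.038

7.038


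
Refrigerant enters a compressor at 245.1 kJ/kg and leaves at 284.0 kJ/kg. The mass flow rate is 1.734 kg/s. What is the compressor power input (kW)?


dh = 284.0 - 245.1 = 38.9 kJ/kg
W = m_dot * dh = 1.734 * 38.9 = 67.45 kW

67.45


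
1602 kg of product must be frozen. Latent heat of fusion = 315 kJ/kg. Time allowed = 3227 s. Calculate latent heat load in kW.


Q_lat = m * h_fg / t
Q_lat = 1602 * 315 / 3227
Q_lat = 156.38 kW

156.38


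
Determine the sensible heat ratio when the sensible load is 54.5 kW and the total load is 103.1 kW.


SHR = Q_sensible / Q_total
SHR = 54.5 / 103.1
SHR = 0.529

0.529


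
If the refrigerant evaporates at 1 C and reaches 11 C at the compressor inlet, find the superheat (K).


Superheat = T_suction - T_evap
Superheat = 11 - (1)
Superheat = 10 K

10


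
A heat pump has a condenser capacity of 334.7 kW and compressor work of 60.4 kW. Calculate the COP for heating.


COP_hp = Q_cond / W
COP_hp = 334.7 / 60.4
COP_hp = 5.541

5.541


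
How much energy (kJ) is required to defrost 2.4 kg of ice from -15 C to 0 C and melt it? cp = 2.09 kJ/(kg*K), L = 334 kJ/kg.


Sensible heat = cp * dT = 2.09 * 15 = 31.35 kJ/kg
Total per kg = 31.35 + 334 = 365.35 kJ/kg
Q = m * total = 2.4 * 365.35
Q = 876.8 kJ

876.8


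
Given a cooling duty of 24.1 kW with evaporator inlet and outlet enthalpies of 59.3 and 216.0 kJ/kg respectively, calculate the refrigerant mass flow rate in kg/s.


dh = 216.0 - 59.3 = 156.7 kJ/kg
m_dot = Q / dh = 24.1 / 156.7 = 0.1538 kg/s

0.1538


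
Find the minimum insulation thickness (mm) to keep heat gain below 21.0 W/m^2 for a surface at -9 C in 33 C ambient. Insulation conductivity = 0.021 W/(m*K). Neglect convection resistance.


dT = 33 - (-9) = 42 K
thickness = k * dT / q_max * 1000
thickness = 0.021 * 42 / 21.0 * 1000
thickness = 42.0 mm

42.0


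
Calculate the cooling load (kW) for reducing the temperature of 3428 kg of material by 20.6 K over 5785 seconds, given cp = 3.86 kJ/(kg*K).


Q = m * cp * dT / t
Q = 3428 * 3.86 * 20.6 / 5785
Q = 47.119 kW

47.119


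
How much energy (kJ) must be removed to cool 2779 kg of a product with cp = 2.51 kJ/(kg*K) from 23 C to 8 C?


dT = 23 - (8) = 15 K
Q = m * cp * dT = 2779 * 2.51 * 15
Q = 104629 kJ

104629


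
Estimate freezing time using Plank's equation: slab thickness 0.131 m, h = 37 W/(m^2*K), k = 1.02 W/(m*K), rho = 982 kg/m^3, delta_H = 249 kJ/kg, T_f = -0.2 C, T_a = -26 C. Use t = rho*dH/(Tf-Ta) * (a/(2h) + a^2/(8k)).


dT = -0.2 - (-26) = 25.8 K
term1 = a/(2h) = 0.131/(2*37) = 0.00177027027
term2 = a^2/(8k) = 0.131^2/(8*1.02) = 0.002103063725
t = rho*dH*1000/dT * (term1 + term2)
t = 982*249*1000/25.8 * (0.00177027027 + 0.002103063725)
t = 36709 s

36709


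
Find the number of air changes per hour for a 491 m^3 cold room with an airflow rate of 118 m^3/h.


ACH = flow / volume
ACH = 118 / 491
ACH = 0.24

0.24


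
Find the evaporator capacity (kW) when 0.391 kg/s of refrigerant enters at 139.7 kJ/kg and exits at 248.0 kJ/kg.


dh = 248.0 - 139.7 = 108.3 kJ/kg
Q_evap = m_dot * dh = 0.391 * 108.3
Q_evap = 42.35 kW

42.35


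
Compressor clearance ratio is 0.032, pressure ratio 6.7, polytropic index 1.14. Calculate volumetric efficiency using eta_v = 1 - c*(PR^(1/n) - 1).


PR^(1/n) = 6.7^(1/1.14) = 5.30428707
eta_v = 1 - 0.032 * (5.30428707 - 1)
eta_v = 0.8623

0.8623


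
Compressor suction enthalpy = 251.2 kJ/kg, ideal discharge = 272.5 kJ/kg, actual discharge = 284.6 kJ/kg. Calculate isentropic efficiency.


dh_ideal = 272.5 - 251.2 = 21.3 kJ/kg
dh_actual = 284.6 - 251.2 = 33.4 kJ/kg
eta_s = dh_ideal / dh_actual = 21.3 / 33.4
eta_s = 0.6377

0.6377


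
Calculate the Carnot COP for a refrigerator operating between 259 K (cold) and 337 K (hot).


dT = 337 - 259 = 78 K
COP_carnot = T_cold / dT = 259 / 78
COP_carnot = 3.321

3.321


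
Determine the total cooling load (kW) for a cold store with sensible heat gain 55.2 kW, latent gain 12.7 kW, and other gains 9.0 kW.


Q_total = Q_s + Q_l + Q_misc
Q_total = 55.2 + 12.7 + 9.0
Q_total = 76.9 kW

76.9


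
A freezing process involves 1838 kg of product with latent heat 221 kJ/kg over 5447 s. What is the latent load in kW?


Q_lat = m * h_fg / t
Q_lat = 1838 * 221 / 5447
Q_lat = 74.57 kW

74.57


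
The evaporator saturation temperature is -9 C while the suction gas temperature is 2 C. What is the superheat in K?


Superheat = T_suction - T_evap
Superheat = 2 - (-9)
Superheat = 11 K

11


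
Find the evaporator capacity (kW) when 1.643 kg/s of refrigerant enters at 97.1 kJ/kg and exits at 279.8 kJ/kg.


dh = 279.8 - 97.1 = 182.7 kJ/kg
Q_evap = m_dot * dh = 1.643 * 182.7
Q_evap = 300.18 kW

300.18


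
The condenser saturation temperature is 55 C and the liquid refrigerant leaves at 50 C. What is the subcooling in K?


Subcooling = T_cond - T_liquid
Subcooling = 55 - 50
Subcooling = 5 K

5


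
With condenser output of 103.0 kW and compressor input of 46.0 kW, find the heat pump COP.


COP_hp = Q_cond / W
COP_hp = 103.0 / 46.0
COP_hp = 2.239

2.239


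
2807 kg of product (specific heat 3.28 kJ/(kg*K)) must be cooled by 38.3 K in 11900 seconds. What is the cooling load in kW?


Q = m * cp * dT / t
Q = 2807 * 3.28 * 38.3 / 11900
Q = 29.632 kW

29.632


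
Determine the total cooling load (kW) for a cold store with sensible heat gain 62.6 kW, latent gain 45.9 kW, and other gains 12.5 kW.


Q_total = Q_s + Q_l + Q_misc
Q_total = 62.6 + 45.9 + 12.5
Q_total = 121.0 kW

121.0


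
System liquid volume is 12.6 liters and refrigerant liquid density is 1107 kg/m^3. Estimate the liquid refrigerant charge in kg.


Charge = V * rho / 1000
Charge = 12.6 * 1107 / 1000
Charge = 13.95 kg

13.95


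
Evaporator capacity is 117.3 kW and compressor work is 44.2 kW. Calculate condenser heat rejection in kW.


Q_cond = Q_evap + W
Q_cond = 117.3 + 44.2
Q_cond = 161.5 kW

161.5


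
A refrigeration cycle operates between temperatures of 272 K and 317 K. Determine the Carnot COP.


dT = 317 - 272 = 45 K
COP_carnot = T_cold / dT = 272 / 45
COP_carnot = 6.044

6.044


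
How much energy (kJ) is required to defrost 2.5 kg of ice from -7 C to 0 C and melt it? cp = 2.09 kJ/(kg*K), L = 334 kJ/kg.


Sensible heat = cp * dT = 2.09 * 7 = 14.63 kJ/kg
Total per kg = 14.63 + 334 = 348.63 kJ/kg
Q = m * total = 2.5 * 348.63
Q = 871.6 kJ

871.6


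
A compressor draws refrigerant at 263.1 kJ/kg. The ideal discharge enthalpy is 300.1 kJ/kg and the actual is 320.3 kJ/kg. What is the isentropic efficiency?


dh_ideal = 300.1 - 263.1 = 37.0 kJ/kg
dh_actual = 320.3 - 263.1 = 57.2 kJ/kg
eta_s = dh_ideal / dh_actual = 37.0 / 57.2
eta_s = 0.6469

0.6469


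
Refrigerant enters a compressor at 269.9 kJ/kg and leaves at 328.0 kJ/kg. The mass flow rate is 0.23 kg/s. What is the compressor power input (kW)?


dh = 328.0 - 269.9 = 58.1 kJ/kg
W = m_dot * dh = 0.23 * 58.1 = 13.36 kW

13.36


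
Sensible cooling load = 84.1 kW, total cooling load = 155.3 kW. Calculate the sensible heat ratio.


SHR = Q_sensible / Q_total
SHR = 84.1 / 155.3
SHR = 0.542

0.542


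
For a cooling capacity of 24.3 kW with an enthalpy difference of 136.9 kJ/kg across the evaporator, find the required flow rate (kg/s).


m_dot = Q / dh
m_dot = 24.3 / 136.9
m_dot = 0.1775 kg/s

0.1775


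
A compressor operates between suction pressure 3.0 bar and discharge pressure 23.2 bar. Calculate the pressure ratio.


PR = P_high / P_low
PR = 23.2 / 3.0
PR = 7.733

7.733


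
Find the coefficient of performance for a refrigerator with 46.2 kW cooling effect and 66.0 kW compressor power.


COP = Q_evap / W
COP = 46.2 / 66.0
COP = 0.7

0.7


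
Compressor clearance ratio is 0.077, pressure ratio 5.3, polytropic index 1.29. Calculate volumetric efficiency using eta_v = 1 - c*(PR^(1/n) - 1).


PR^(1/n) = 5.3^(1/1.29) = 3.64295799
eta_v = 1 - 0.077 * (3.64295799 - 1)
eta_v = 0.7965

0.7965


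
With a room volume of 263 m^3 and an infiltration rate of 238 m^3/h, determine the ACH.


ACH = flow / volume
ACH = 238 / 263
ACH = 0.905

0.905


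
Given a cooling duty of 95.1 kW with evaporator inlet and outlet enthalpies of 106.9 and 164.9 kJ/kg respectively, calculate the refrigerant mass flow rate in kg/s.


dh = 164.9 - 106.9 = 58.0 kJ/kg
m_dot = Q / dh = 95.1 / 58.0 = 1.6397 kg/s

1.6397


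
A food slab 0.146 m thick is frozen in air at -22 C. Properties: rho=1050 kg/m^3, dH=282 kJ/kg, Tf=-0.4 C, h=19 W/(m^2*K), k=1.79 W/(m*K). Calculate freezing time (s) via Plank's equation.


dT = -0.4 - (-22) = 21.6 K
term1 = a/(2h) = 0.146/(2*19) = 0.003842105263
term2 = a^2/(8k) = 0.146^2/(8*1.79) = 0.001488547486
t = rho*dH*1000/dT * (term1 + term2)
t = 1050*282*1000/21.6 * (0.003842105263 + 0.001488547486)
t = 73074 s

73074


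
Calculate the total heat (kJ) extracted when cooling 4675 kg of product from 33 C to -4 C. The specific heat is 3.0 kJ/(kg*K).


dT = 33 - (-4) = 37 K
Q = m * cp * dT = 4675 * 3.0 * 37
Q = 518925 kJ

518925


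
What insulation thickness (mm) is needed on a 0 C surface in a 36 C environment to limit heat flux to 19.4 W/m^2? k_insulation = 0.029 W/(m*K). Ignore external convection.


dT = 36 - (0) = 36 K
thickness = k * dT / q_max * 1000
thickness = 0.029 * 36 / 19.4 * 1000
thickness = 53.8 mm

53.8


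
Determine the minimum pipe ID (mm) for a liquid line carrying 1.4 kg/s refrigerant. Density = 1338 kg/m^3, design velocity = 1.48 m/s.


A = m_dot / (rho * v) = 1.4 / (1338 * 1.48) = 0.0007069850119 m^2
d = sqrt(4*A/pi) * 1000
d = 30.0 mm

30.0


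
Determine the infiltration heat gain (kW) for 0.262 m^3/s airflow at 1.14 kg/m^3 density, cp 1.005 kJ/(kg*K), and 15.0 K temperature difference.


Q = V_dot * rho * cp * dT
Q = 0.262 * 1.14 * 1.005 * 15.0
Q = 4.503 kW

4.503


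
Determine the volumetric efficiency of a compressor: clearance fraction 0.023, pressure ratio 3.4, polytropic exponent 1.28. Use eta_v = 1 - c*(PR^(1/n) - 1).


PR^(1/n) = 3.4^(1/1.28) = 2.6014645
eta_v = 1 - 0.023 * (2.6014645 - 1)
eta_v = 0.9632

0.9632


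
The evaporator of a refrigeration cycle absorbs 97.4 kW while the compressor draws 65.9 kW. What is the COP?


COP = Q_evap / W
COP = 97.4 / 65.9
COP = 1.478

1.478


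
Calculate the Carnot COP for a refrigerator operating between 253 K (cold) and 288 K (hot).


dT = 288 - 253 = 35 K
COP_carnot = T_cold / dT = 253 / 35
COP_carnot = 7.229

7.229


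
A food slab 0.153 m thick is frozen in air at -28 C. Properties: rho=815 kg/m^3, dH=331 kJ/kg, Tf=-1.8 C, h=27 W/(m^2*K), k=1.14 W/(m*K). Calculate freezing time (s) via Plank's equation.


dT = -1.8 - (-28) = 26.2 K
term1 = a/(2h) = 0.153/(2*27) = 0.002833333333
term2 = a^2/(8k) = 0.153^2/(8*1.14) = 0.002566776316
t = rho*dH*1000/dT * (term1 + term2)
t = 815*331*1000/26.2 * (0.002833333333 + 0.002566776316)
t = 55602 s

55602


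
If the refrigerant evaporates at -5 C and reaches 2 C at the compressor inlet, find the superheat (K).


Superheat = T_suction - T_evap
Superheat = 2 - (-5)
Superheat = 7 K

7


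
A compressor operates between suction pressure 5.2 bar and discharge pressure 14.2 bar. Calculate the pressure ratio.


PR = P_high / P_low
PR = 14.2 / 5.2
PR = 2.731

2.731


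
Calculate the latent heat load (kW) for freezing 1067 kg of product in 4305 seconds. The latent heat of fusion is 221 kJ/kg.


Q_lat = m * h_fg / t
Q_lat = 1067 * 221 / 4305
Q_lat = 54.78 kW

54.78


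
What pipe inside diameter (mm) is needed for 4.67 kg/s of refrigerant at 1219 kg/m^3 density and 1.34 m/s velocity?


A = m_dot / (rho * v) = 4.67 / (1219 * 1.34) = 0.002858961958 m^2
d = sqrt(4*A/pi) * 1000
d = 60.3 mm

60.3


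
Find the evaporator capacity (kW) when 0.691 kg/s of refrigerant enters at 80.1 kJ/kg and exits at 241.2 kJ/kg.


dh = 241.2 - 80.1 = 161.1 kJ/kg
Q_evap = m_dot * dh = 0.691 * 161.1
Q_evap = 111.32 kW

111.32


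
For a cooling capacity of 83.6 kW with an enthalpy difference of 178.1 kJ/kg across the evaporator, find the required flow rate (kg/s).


m_dot = Q / dh
m_dot = 83.6 / 178.1
m_dot = 0.4694 kg/s

0.4694


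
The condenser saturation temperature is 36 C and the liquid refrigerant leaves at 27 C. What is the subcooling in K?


Subcooling = T_cond - T_liquid
Subcooling = 36 - 27
Subcooling = 9 K

9


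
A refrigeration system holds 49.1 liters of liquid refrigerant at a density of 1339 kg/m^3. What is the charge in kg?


Charge = V * rho / 1000
Charge = 49.1 * 1339 / 1000
Charge = 65.74 kg

65.74


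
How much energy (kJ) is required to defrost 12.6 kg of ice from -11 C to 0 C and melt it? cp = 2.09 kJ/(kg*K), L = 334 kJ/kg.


Sensible heat = cp * dT = 2.09 * 11 = 22.99 kJ/kg
Total per kg = 22.99 + 334 = 356.99 kJ/kg
Q = m * total = 12.6 * 356.99
Q = 4498.1 kJ

4498.1


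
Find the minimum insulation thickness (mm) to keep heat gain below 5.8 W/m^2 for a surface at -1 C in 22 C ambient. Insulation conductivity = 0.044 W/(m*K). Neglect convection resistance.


dT = 22 - (-1) = 23 K
thickness = k * dT / q_max * 1000
thickness = 0.044 * 23 / 5.8 * 1000
thickness = 174.5 mm

174.5


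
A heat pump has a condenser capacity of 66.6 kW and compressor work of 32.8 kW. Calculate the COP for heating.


COP_hp = Q_cond / W
COP_hp = 66.6 / 32.8
COP_hp = 2.03

2.03


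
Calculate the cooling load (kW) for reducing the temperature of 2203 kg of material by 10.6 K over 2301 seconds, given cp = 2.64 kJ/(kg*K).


Q = m * cp * dT / t
Q = 2203 * 2.64 * 10.6 / 2301
Q = 26.792 kW

26.792


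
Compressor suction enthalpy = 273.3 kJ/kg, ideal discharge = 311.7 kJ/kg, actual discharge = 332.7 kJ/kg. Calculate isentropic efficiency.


dh_ideal = 311.7 - 273.3 = 38.4 kJ/kg
dh_actual = 332.7 - 273.3 = 59.4 kJ/kg
eta_s = dh_ideal / dh_actual = 38.4 / 59.4
eta_s = 0.6465

0.6465


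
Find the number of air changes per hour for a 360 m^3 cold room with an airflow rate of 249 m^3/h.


ACH = flow / volume
ACH = 249 / 360
ACH = 0.692

0.692


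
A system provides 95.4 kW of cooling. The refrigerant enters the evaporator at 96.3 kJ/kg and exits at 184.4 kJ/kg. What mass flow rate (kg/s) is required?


dh = 184.4 - 96.3 = 88.1 kJ/kg
m_dot = Q / dh = 95.4 / 88.1 = 1.0829 kg/s

1.0829


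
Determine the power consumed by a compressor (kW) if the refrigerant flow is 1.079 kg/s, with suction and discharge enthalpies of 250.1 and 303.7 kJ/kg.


dh = 303.7 - 250.1 = 53.6 kJ/kg
W = m_dot * dh = 1.079 * 53.6 = 57.83 kW

57.83


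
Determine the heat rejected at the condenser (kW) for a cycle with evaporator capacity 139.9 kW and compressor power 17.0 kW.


Q_cond = Q_evap + W
Q_cond = 139.9 + 17.0
Q_cond = 156.9 kW

156.9


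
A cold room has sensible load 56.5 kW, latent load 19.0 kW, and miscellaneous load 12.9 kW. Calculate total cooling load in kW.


Q_total = Q_s + Q_l + Q_misc
Q_total = 56.5 + 19.0 + 12.9
Q_total = 88.4 kW

88.4


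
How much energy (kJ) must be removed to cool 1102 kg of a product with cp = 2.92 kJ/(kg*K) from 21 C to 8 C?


dT = 21 - (8) = 13 K
Q = m * cp * dT = 1102 * 2.92 * 13
Q = 41832 kJ

41832


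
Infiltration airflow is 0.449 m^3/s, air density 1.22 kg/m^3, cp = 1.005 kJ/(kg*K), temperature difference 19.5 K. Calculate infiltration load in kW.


Q = V_dot * rho * cp * dT
Q = 0.449 * 1.22 * 1.005 * 19.5
Q = 10.735 kW

10.735


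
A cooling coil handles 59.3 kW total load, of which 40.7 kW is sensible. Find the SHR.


SHR = Q_sensible / Q_total
SHR = 40.7 / 59.3
SHR = 0.686

0.686


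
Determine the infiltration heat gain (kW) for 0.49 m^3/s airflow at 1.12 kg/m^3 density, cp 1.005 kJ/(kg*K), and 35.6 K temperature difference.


Q = V_dot * rho * cp * dT
Q = 0.49 * 1.12 * 1.005 * 35.6
Q = 19.635 kW

19.635


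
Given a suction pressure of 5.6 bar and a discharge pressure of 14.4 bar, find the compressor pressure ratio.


PR = P_high / P_low
PR = 14.4 / 5.6
PR = 2.571

2.571


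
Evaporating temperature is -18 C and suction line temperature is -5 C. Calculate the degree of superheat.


Superheat = T_suction - T_evap
Superheat = -5 - (-18)
Superheat = 13 K

13


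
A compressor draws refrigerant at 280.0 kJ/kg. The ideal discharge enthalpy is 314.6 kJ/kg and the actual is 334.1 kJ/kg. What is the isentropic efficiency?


dh_ideal = 314.6 - 280.0 = 34.6 kJ/kg
dh_actual = 334.1 - 280.0 = 54.1 kJ/kg
eta_s = dh_ideal / dh_actual = 34.6 / 54.1
eta_s = 0.6396

0.6396


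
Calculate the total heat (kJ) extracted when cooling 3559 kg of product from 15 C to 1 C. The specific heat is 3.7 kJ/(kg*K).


dT = 15 - (1) = 14 K
Q = m * cp * dT = 3559 * 3.7 * 14
Q = 184356 kJ

184356


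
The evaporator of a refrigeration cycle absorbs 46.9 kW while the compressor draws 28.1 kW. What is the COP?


COP = Q_evap / W
COP = 46.9 / 28.1
COP = 1.669

1.669


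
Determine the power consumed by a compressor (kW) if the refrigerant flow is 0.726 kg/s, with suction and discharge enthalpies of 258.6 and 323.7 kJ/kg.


dh = 323.7 - 258.6 = 65.1 kJ/kg
W = m_dot * dh = 0.726 * 65.1 = 47.26 kW

47.26


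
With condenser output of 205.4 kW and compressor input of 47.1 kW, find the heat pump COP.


COP_hp = Q_cond / W
COP_hp = 205.4 / 47.1
COP_hp = 4.361

4.361


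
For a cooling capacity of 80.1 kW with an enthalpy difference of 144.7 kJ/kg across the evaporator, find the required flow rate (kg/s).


m_dot = Q / dh
m_dot = 80.1 / 144.7
m_dot = 0.5536 kg/s

0.5536


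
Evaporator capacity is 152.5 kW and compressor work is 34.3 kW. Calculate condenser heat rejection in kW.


Q_cond = Q_evap + W
Q_cond = 152.5 + 34.3
Q_cond = 186.8 kW

186.8


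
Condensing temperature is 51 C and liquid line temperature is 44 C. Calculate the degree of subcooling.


Subcooling = T_cond - T_liquid
Subcooling = 51 - 44
Subcooling = 7 K

7


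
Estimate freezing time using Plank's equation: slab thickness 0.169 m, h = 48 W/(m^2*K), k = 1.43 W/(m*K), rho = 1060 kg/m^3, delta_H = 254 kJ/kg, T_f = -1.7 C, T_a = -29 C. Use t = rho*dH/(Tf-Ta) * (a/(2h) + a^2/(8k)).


dT = -1.7 - (-29) = 27.3 K
term1 = a/(2h) = 0.169/(2*48) = 0.001760416667
term2 = a^2/(8k) = 0.169^2/(8*1.43) = 0.002496590909
t = rho*dH*1000/dT * (term1 + term2)
t = 1060*254*1000/27.3 * (0.001760416667 + 0.002496590909)
t = 41984 s

41984


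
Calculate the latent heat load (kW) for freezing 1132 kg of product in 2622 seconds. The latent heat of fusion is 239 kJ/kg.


Q_lat = m * h_fg / t
Q_lat = 1132 * 239 / 2622
Q_lat = 103.18 kW

103.18


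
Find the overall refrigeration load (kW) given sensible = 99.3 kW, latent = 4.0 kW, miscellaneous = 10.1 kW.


Q_total = Q_s + Q_l + Q_misc
Q_total = 99.3 + 4.0 + 10.1
Q_total = 113.4 kW

113.4


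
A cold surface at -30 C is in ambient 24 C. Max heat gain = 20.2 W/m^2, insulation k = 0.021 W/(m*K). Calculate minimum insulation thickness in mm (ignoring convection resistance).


dT = 24 - (-30) = 54 K
thickness = k * dT / q_max * 1000
thickness = 0.021 * 54 / 20.2 * 1000
thickness = 56.1 mm

56.1


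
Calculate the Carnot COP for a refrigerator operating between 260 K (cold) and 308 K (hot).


dT = 308 - 260 = 48 K
COP_carnot = T_cold / dT = 260 / 48
COP_carnot = 5.417

5.417


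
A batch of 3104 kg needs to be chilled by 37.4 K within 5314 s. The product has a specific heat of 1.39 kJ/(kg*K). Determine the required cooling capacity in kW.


Q = m * cp * dT / t
Q = 3104 * 1.39 * 37.4 / 5314
Q = 30.366 kW

30.366


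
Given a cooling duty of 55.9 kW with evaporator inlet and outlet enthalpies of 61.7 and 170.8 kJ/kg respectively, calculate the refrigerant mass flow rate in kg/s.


dh = 170.8 - 61.7 = 109.1 kJ/kg
m_dot = Q / dh = 55.9 / 109.1 = 0.5124 kg/s

0.5124


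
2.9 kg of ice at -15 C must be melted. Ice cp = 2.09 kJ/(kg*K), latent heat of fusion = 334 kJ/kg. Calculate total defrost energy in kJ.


Sensible heat = cp * dT = 2.09 * 15 = 31.35 kJ/kg
Total per kg = 31.35 + 334 = 365.35 kJ/kg
Q = m * total = 2.9 * 365.35
Q = 1059.5 kJ

1059.5


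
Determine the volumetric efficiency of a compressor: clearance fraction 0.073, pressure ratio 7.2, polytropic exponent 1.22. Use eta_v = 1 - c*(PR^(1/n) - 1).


PR^(1/n) = 7.2^(1/1.22) = 5.04349453
eta_v = 1 - 0.073 * (5.04349453 - 1)
eta_v = 0.7048

0.7048


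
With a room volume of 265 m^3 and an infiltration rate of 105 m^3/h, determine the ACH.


ACH = flow / volume
ACH = 105 / 265
ACH = 0.396

0.396


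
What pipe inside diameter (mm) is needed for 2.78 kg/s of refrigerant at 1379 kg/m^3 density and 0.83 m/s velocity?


A = m_dot / (rho * v) = 2.78 / (1379 * 0.83) = 0.002428859746 m^2
d = sqrt(4*A/pi) * 1000
d = 55.6 mm

55.6


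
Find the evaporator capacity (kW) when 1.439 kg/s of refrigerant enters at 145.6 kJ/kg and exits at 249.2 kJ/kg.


dh = 249.2 - 145.6 = 103.6 kJ/kg
Q_evap = m_dot * dh = 1.439 * 103.6
Q_evap = 149.08 kW

149.08


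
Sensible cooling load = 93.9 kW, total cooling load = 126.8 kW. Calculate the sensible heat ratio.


SHR = Q_sensible / Q_total
SHR = 93.9 / 126.8
SHR = 0.741

0.741


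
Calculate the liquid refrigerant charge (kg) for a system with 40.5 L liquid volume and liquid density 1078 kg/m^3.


Charge = V * rho / 1000
Charge = 40.5 * 1078 / 1000
Charge = 43.66 kg

43.66


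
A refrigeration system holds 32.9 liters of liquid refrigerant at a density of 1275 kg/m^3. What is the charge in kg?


Charge = V * rho / 1000
Charge = 32.9 * 1275 / 1000
Charge = 41.95 kg

41.95


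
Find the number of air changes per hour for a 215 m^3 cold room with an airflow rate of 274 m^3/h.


ACH = flow / volume
ACH = 274 / 215
ACH = 1.274

1.274


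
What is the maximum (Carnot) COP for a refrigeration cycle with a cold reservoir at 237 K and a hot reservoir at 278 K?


dT = 278 - 237 = 41 K
COP_carnot = T_cold / dT = 237 / 41
COP_carnot = 5.78

5.78


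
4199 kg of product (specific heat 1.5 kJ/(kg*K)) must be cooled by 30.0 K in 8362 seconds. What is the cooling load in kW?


Q = m * cp * dT / t
Q = 4199 * 1.5 * 30.0 / 8362
Q = 22.597 kW

22.597


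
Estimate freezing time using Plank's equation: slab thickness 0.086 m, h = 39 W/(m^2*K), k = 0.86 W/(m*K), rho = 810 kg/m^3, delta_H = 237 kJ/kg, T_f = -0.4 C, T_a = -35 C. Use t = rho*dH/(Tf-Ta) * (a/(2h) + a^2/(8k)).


dT = -0.4 - (-35) = 34.6 K
term1 = a/(2h) = 0.086/(2*39) = 0.001102564103
term2 = a^2/(8k) = 0.086^2/(8*0.86) = 0.001075
t = rho*dH*1000/dT * (term1 + term2)
t = 810*237*1000/34.6 * (0.001102564103 + 0.001075)
t = 12082 s

12082


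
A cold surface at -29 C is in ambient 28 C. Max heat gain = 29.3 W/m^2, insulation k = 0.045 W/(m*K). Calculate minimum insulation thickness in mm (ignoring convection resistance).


dT = 28 - (-29) = 57 K
thickness = k * dT / q_max * 1000
thickness = 0.045 * 57 / 29.3 * 1000
thickness = 87.5 mm

87.5


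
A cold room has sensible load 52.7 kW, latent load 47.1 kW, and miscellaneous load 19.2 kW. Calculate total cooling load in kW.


Q_total = Q_s + Q_l + Q_misc
Q_total = 52.7 + 47.1 + 19.2
Q_total = 119.0 kW

119.0


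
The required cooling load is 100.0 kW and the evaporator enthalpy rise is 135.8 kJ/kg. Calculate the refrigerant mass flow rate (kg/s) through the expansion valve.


m_dot = Q / dh
m_dot = 100.0 / 135.8
m_dot = 0.7364 kg/s

0.7364


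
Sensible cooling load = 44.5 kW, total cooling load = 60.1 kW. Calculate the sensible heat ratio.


SHR = Q_sensible / Q_total
SHR = 44.5 / 60.1
SHR = 0.74

0.74


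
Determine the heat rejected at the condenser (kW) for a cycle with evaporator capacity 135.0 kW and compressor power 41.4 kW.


Q_cond = Q_evap + W
Q_cond = 135.0 + 41.4
Q_cond = 176.4 kW

176.4


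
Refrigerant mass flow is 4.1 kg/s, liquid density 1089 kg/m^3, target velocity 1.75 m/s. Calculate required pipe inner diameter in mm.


A = m_dot / (rho * v) = 4.1 / (1089 * 1.75) = 0.00215138397 m^2
d = sqrt(4*A/pi) * 1000
d = 52.3 mm

52.3


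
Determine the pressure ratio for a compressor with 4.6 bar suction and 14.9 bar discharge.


PR = P_high / P_low
PR = 14.9 / 4.6
PR = 3.239

3.239
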